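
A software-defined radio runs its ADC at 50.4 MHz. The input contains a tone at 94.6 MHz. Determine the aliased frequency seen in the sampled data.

6.2 MHz

94.6 MHz mod fs = 44.2 MHz.
44.2 MHz > fs/2 = 25.2 MHz, folds to fs − 44.2 MHz = 6.2 MHz.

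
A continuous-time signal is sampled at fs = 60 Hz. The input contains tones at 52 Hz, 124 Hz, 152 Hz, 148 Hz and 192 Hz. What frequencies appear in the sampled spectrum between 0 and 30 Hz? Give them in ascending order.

fs/2 = 30 Hz.
52 Hz > fs/2 = 30 Hz, folds to fs − 52 Hz = 8 Hz.
124 Hz mod fs = 4 Hz.
4 Hz ≤ fs/2 = 30 Hz, appears at 4 Hz.
152 Hz mod fs = 32 Hz.
32 Hz > fs/2 = 30 Hz, folds to fs − 32 Hz = 28 Hz.
148 Hz mod fs = 28 Hz.
28 Hz ≤ fs/2 = 30 Hz, appears at 28 Hz.
192 Hz mod fs = 12 Hz.
12 Hz ≤ fs/2 = 30 Hz, appears at 12 Hz.
Distinct values: {4 Hz, 8 Hz, 12 Hz, 28 Hz}.

4 Hz, 8 Hz, 12 Hz, 28 Hz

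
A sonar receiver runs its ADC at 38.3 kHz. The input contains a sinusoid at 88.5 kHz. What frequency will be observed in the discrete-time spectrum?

11.9 kHz

88.5 kHz mod fs = 11.9 kHz.
11.9 kHz ≤ fs/2 = 19.15 kHz, appears at 11.9 kHz.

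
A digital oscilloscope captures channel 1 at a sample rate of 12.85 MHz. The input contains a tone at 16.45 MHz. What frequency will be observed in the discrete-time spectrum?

3.6 MHz

16.45 MHz mod fs = 3.6 MHz.
3.6 MHz ≤ fs/2 = 6.425 MHz, appears at 3.6 MHz.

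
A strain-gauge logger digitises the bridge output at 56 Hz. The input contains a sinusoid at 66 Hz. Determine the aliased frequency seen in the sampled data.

10 Hz

66 Hz mod fs = 10 Hz.
10 Hz ≤ fs/2 = 28 Hz, appears at 10 Hz.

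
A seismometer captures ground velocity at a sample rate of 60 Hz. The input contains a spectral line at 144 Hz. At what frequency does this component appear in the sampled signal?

144 Hz mod fs = 24 Hz.
24 Hz ≤ fs/2 = 30 Hz, appears at 24 Hz.

24 Hz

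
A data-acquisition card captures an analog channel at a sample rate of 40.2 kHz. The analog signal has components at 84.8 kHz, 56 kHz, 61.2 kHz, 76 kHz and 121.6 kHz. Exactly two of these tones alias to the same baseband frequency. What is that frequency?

fs/2 = 20.1 kHz.
84.8 kHz mod fs = 4.4 kHz.
4.4 kHz ≤ fs/2 = 20.1 kHz, appears at 4.4 kHz.
56 kHz mod fs = 15.8 kHz.
15.8 kHz ≤ fs/2 = 20.1 kHz, appears at 15.8 kHz.
61.2 kHz mod fs = 21 kHz.
21 kHz > fs/2 = 20.1 kHz, folds to fs − 21 kHz = 19.2 kHz.
76 kHz mod fs = 35.8 kHz.
35.8 kHz > fs/2 = 20.1 kHz, folds to fs − 35.8 kHz = 4.4 kHz.
121.6 kHz mod fs = 1 kHz.
1 kHz ≤ fs/2 = 20.1 kHz, appears at 1 kHz.
76 kHz and 84.8 kHz both map to 4.4 kHz.

4.4 kHz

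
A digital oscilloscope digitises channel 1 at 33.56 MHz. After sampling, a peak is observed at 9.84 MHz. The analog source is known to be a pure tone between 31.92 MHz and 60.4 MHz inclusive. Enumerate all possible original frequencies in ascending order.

Frequencies that alias to 9.84 MHz are k·fs ± 9.84 MHz for integer k ≥ 0.
k=0: 9.84 MHz.
k=1: 23.72 MHz, 43.4 MHz.
k=2: 57.28 MHz, 76.96 MHz.
k=3: 90.84 MHz, 110.52 MHz.
Within [31.92 MHz, 60.4 MHz]: 43.4 MHz, 57.28 MHz.

43.4 MHz, 57.28 MHz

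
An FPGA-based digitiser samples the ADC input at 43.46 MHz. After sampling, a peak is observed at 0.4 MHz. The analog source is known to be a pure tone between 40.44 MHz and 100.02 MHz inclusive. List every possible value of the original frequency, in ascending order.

Frequencies that alias to 0.4 MHz are k·fs ± 0.4 MHz for integer k ≥ 0.
k=0: 0.4 MHz.
k=1: 43.06 MHz, 43.86 MHz.
k=2: 86.52 MHz, 87.32 MHz.
k=3: 129.98 MHz, 130.78 MHz.
Within [40.44 MHz, 100.02 MHz]: 43.06 MHz, 43.86 MHz, 86.52 MHz, 87.32 MHz.

43.06 MHz, 43.86 MHz, 86.52 MHz, 87.32 MHz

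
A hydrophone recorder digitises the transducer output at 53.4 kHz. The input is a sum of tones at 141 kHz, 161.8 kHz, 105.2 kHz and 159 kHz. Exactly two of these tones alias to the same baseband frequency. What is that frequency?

1.6 kHz

fs/2 = 26.7 kHz.
141 kHz mod fs = 34.2 kHz.
34.2 kHz > fs/2 = 26.7 kHz, folds to fs − 34.2 kHz = 19.2 kHz.
161.8 kHz mod fs = 1.6 kHz.
1.6 kHz ≤ fs/2 = 26.7 kHz, appears at 1.6 kHz.
105.2 kHz mod fs = 51.8 kHz.
51.8 kHz > fs/2 = 26.7 kHz, folds to fs − 51.8 kHz = 1.6 kHz.
159 kHz mod fs = 52.2 kHz.
52.2 kHz > fs/2 = 26.7 kHz, folds to fs − 52.2 kHz = 1.2 kHz.
105.2 kHz and 161.8 kHz both map to 1.6 kHz.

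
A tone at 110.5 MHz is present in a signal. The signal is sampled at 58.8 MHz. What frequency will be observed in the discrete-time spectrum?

7.1 MHz

110.5 MHz mod fs = 51.7 MHz.
51.7 MHz > fs/2 = 29.4 MHz, folds to fs − 51.7 MHz = 7.1 MHz.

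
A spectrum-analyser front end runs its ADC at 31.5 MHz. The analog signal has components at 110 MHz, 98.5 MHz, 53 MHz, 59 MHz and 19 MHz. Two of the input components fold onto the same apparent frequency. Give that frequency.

4 MHz

fs/2 = 15.75 MHz.
110 MHz mod fs = 15.5 MHz.
15.5 MHz ≤ fs/2 = 15.75 MHz, appears at 15.5 MHz.
98.5 MHz mod fs = 4 MHz.
4 MHz ≤ fs/2 = 15.75 MHz, appears at 4 MHz.
53 MHz mod fs = 21.5 MHz.
21.5 MHz > fs/2 = 15.75 MHz, folds to fs − 21.5 MHz = 10 MHz.
59 MHz mod fs = 27.5 MHz.
27.5 MHz > fs/2 = 15.75 MHz, folds to fs − 27.5 MHz = 4 MHz.
19 MHz > fs/2 = 15.75 MHz, folds to fs − 19 MHz = 12.5 MHz.
59 MHz and 98.5 MHz both map to 4 MHz.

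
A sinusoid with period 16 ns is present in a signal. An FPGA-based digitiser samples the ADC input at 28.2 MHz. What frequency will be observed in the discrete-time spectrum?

T = 16 ns → f = 1/T = 62.5 MHz.
62.5 MHz mod fs = 6.1 MHz.
6.1 MHz ≤ fs/2 = 14.1 MHz, appears at 6.1 MHz.

6.1 MHz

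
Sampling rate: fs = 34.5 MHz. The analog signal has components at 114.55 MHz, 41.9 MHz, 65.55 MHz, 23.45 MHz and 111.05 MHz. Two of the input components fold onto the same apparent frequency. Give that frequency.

fs/2 = 17.25 MHz.
114.55 MHz mod fs = 11.05 MHz.
11.05 MHz ≤ fs/2 = 17.25 MHz, appears at 11.05 MHz.
41.9 MHz mod fs = 7.4 MHz.
7.4 MHz ≤ fs/2 = 17.25 MHz, appears at 7.4 MHz.
65.55 MHz mod fs = 31.05 MHz.
31.05 MHz > fs/2 = 17.25 MHz, folds to fs − 31.05 MHz = 3.45 MHz.
23.45 MHz > fs/2 = 17.25 MHz, folds to fs − 23.45 MHz = 11.05 MHz.
111.05 MHz mod fs = 7.55 MHz.
7.55 MHz ≤ fs/2 = 17.25 MHz, appears at 7.55 MHz.
23.45 MHz and 114.55 MHz both map to 11.05 MHz.

11.05 MHz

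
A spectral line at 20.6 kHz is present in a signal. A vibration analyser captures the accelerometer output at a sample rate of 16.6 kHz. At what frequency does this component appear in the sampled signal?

4 kHz

20.6 kHz mod fs = 4 kHz.
4 kHz ≤ fs/2 = 8.3 kHz, appears at 4 kHz.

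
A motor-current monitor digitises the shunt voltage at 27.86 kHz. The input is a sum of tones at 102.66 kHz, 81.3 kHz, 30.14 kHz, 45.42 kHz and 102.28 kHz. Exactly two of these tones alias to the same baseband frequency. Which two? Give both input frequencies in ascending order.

30.14 kHz, 81.3 kHz

fs/2 = 13.93 kHz.
102.66 kHz mod fs = 19.08 kHz.
19.08 kHz > fs/2 = 13.93 kHz, folds to fs − 19.08 kHz = 8.78 kHz.
81.3 kHz mod fs = 25.58 kHz.
25.58 kHz > fs/2 = 13.93 kHz, folds to fs − 25.58 kHz = 2.28 kHz.
30.14 kHz mod fs = 2.28 kHz.
2.28 kHz ≤ fs/2 = 13.93 kHz, appears at 2.28 kHz.
45.42 kHz mod fs = 17.56 kHz.
17.56 kHz > fs/2 = 13.93 kHz, folds to fs − 17.56 kHz = 10.3 kHz.
102.28 kHz mod fs = 18.7 kHz.
18.7 kHz > fs/2 = 13.93 kHz, folds to fs − 18.7 kHz = 9.16 kHz.
30.14 kHz and 81.3 kHz both map to 2.28 kHz.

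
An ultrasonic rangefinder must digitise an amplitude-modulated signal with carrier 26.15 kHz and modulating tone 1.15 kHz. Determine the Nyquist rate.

AM sidebands sit at fc ± fm = 25 kHz and 27.3 kHz.
Highest-frequency component: 27.3 kHz.
Nyquist rate = 2 × 27.3 kHz = 54.6 kHz.

54.6 kHz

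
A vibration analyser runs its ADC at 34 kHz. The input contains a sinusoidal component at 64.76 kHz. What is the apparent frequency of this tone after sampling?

3.24 kHz

64.76 kHz mod fs = 30.76 kHz.
30.76 kHz > fs/2 = 17 kHz, folds to fs − 30.76 kHz = 3.24 kHz.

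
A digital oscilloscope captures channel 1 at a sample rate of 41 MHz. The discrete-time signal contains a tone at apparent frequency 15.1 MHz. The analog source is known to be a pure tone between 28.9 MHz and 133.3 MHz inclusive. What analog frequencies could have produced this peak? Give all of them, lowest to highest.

Frequencies that alias to 15.1 MHz are k·fs ± 15.1 MHz for integer k ≥ 0.
k=0: 15.1 MHz.
k=1: 25.9 MHz, 56.1 MHz.
k=2: 66.9 MHz, 97.1 MHz.
k=3: 107.9 MHz, 138.1 MHz.
k=4: 148.9 MHz, 179.1 MHz.
Within [28.9 MHz, 133.3 MHz]: 56.1 MHz, 66.9 MHz, 97.1 MHz, 107.9 MHz.

56.1 MHz, 66.9 MHz, 97.1 MHz, 107.9 MHz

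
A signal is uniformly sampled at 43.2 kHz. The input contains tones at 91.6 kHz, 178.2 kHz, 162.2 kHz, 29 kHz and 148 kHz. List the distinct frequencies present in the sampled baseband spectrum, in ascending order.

5.2 kHz, 5.4 kHz, 10.6 kHz, 14.2 kHz, 18.4 kHz

fs/2 = 21.6 kHz.
91.6 kHz mod fs = 5.2 kHz.
5.2 kHz ≤ fs/2 = 21.6 kHz, appears at 5.2 kHz.
178.2 kHz mod fs = 5.4 kHz.
5.4 kHz ≤ fs/2 = 21.6 kHz, appears at 5.4 kHz.
162.2 kHz mod fs = 32.6 kHz.
32.6 kHz > fs/2 = 21.6 kHz, folds to fs − 32.6 kHz = 10.6 kHz.
29 kHz > fs/2 = 21.6 kHz, folds to fs − 29 kHz = 14.2 kHz.
148 kHz mod fs = 18.4 kHz.
18.4 kHz ≤ fs/2 = 21.6 kHz, appears at 18.4 kHz.
Distinct values: {5.2 kHz, 5.4 kHz, 10.6 kHz, 14.2 kHz, 18.4 kHz}.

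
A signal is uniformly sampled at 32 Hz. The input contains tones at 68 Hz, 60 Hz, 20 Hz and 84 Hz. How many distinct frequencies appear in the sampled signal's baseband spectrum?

2

fs/2 = 16 Hz.
68 Hz mod fs = 4 Hz.
4 Hz ≤ fs/2 = 16 Hz, appears at 4 Hz.
60 Hz mod fs = 28 Hz.
28 Hz > fs/2 = 16 Hz, folds to fs − 28 Hz = 4 Hz.
20 Hz > fs/2 = 16 Hz, folds to fs − 20 Hz = 12 Hz.
84 Hz mod fs = 20 Hz.
20 Hz > fs/2 = 16 Hz, folds to fs − 20 Hz = 12 Hz.
Distinct values: {4 Hz, 12 Hz} → 2.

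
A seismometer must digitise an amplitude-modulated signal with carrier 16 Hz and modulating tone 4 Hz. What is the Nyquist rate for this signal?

AM sidebands sit at fc ± fm = 12 Hz and 20 Hz.
Highest-frequency component: 20 Hz.
Nyquist rate = 2 × 20 Hz = 40 Hz.

40 Hz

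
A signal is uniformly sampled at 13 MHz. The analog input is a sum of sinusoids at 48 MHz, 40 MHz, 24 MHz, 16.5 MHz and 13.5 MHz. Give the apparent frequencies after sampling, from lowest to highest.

fs/2 = 6.5 MHz.
48 MHz mod fs = 9 MHz.
9 MHz > fs/2 = 6.5 MHz, folds to fs − 9 MHz = 4 MHz.
40 MHz mod fs = 1 MHz.
1 MHz ≤ fs/2 = 6.5 MHz, appears at 1 MHz.
24 MHz mod fs = 11 MHz.
11 MHz > fs/2 = 6.5 MHz, folds to fs − 11 MHz = 2 MHz.
16.5 MHz mod fs = 3.5 MHz.
3.5 MHz ≤ fs/2 = 6.5 MHz, appears at 3.5 MHz.
13.5 MHz mod fs = 0.5 MHz.
0.5 MHz ≤ fs/2 = 6.5 MHz, appears at 0.5 MHz.
Distinct values: {0.5 MHz, 1 MHz, 2 MHz, 3.5 MHz, 4 MHz}.

0.5 MHz, 1 MHz, 2 MHz, 3.5 MHz, 4 MHz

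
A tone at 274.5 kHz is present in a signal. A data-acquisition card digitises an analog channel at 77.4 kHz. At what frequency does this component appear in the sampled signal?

35.1 kHz

274.5 kHz mod fs = 42.3 kHz.
42.3 kHz > fs/2 = 38.7 kHz, folds to fs − 42.3 kHz = 35.1 kHz.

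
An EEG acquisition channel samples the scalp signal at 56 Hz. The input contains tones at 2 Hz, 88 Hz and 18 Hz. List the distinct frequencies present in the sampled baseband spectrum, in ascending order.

2 Hz, 18 Hz, 24 Hz

fs/2 = 28 Hz.
2 Hz ≤ fs/2 = 28 Hz, passes unchanged.
88 Hz mod fs = 32 Hz.
32 Hz > fs/2 = 28 Hz, folds to fs − 32 Hz = 24 Hz.
18 Hz ≤ fs/2 = 28 Hz, passes unchanged.
Distinct values: {2 Hz, 18 Hz, 24 Hz}.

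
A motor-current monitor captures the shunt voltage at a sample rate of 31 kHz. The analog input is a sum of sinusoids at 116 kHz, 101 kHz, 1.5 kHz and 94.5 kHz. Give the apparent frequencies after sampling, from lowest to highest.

1.5 kHz, 8 kHz

fs/2 = 15.5 kHz.
116 kHz mod fs = 23 kHz.
23 kHz > fs/2 = 15.5 kHz, folds to fs − 23 kHz = 8 kHz.
101 kHz mod fs = 8 kHz.
8 kHz ≤ fs/2 = 15.5 kHz, appears at 8 kHz.
1.5 kHz ≤ fs/2 = 15.5 kHz, passes unchanged.
94.5 kHz mod fs = 1.5 kHz.
1.5 kHz ≤ fs/2 = 15.5 kHz, appears at 1.5 kHz.
Distinct values: {1.5 kHz, 8 kHz}.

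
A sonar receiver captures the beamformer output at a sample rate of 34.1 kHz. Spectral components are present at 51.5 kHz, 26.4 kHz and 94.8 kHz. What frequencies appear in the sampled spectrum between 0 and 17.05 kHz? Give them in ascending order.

7.5 kHz, 7.7 kHz, 16.7 kHz

fs/2 = 17.05 kHz.
51.5 kHz mod fs = 17.4 kHz.
17.4 kHz > fs/2 = 17.05 kHz, folds to fs − 17.4 kHz = 16.7 kHz.
26.4 kHz > fs/2 = 17.05 kHz, folds to fs − 26.4 kHz = 7.7 kHz.
94.8 kHz mod fs = 26.6 kHz.
26.6 kHz > fs/2 = 17.05 kHz, folds to fs − 26.6 kHz = 7.5 kHz.
Distinct values: {7.5 kHz, 7.7 kHz, 16.7 kHz}.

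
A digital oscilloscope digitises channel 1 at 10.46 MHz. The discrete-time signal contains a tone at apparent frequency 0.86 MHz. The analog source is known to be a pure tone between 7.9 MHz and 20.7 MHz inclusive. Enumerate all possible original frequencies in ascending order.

Frequencies that alias to 0.86 MHz are k·fs ± 0.86 MHz for integer k ≥ 0.
k=0: 0.86 MHz.
k=1: 9.6 MHz, 11.32 MHz.
k=2: 20.06 MHz, 21.78 MHz.
k=3: 30.52 MHz, 32.24 MHz.
Within [7.9 MHz, 20.7 MHz]: 9.6 MHz, 11.32 MHz, 20.06 MHz.

9.6 MHz, 11.32 MHz, 20.06 MHz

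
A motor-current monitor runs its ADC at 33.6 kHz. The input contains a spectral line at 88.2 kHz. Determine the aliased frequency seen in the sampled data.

12.6 kHz

88.2 kHz mod fs = 21 kHz.
21 kHz > fs/2 = 16.8 kHz, folds to fs − 21 kHz = 12.6 kHz.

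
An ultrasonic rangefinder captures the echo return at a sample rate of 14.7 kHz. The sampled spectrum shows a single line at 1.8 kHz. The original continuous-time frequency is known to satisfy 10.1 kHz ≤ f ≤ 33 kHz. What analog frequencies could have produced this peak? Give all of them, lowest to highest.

Frequencies that alias to 1.8 kHz are k·fs ± 1.8 kHz for integer k ≥ 0.
k=0: 1.8 kHz.
k=1: 12.9 kHz, 16.5 kHz.
k=2: 27.6 kHz, 31.2 kHz.
k=3: 42.3 kHz, 45.9 kHz.
Within [10.1 kHz, 33 kHz]: 12.9 kHz, 16.5 kHz, 27.6 kHz, 31.2 kHz.

12.9 kHz, 16.5 kHz, 27.6 kHz, 31.2 kHz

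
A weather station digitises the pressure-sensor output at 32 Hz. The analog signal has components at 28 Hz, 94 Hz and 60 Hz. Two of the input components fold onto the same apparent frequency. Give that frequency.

fs/2 = 16 Hz.
28 Hz > fs/2 = 16 Hz, folds to fs − 28 Hz = 4 Hz.
94 Hz mod fs = 30 Hz.
30 Hz > fs/2 = 16 Hz, folds to fs − 30 Hz = 2 Hz.
60 Hz mod fs = 28 Hz.
28 Hz > fs/2 = 16 Hz, folds to fs − 28 Hz = 4 Hz.
28 Hz and 60 Hz both map to 4 Hz.

4 Hz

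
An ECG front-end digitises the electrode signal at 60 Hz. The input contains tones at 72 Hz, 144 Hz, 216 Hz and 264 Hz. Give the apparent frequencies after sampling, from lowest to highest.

fs/2 = 30 Hz.
72 Hz mod fs = 12 Hz.
12 Hz ≤ fs/2 = 30 Hz, appears at 12 Hz.
144 Hz mod fs = 24 Hz.
24 Hz ≤ fs/2 = 30 Hz, appears at 24 Hz.
216 Hz mod fs = 36 Hz.
36 Hz > fs/2 = 30 Hz, folds to fs − 36 Hz = 24 Hz.
264 Hz mod fs = 24 Hz.
24 Hz ≤ fs/2 = 30 Hz, appears at 24 Hz.
Distinct values: {12 Hz, 24 Hz}.

12 Hz, 24 Hz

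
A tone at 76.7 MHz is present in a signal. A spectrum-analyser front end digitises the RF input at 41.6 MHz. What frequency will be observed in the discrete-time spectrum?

6.5 MHz

76.7 MHz mod fs = 35.1 MHz.
35.1 MHz > fs/2 = 20.8 MHz, folds to fs − 35.1 MHz = 6.5 MHz.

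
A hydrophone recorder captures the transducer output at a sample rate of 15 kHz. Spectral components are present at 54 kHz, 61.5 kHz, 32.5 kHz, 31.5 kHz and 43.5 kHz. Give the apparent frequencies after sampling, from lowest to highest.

1.5 kHz, 2.5 kHz, 6 kHz

fs/2 = 7.5 kHz.
54 kHz mod fs = 9 kHz.
9 kHz > fs/2 = 7.5 kHz, folds to fs − 9 kHz = 6 kHz.
61.5 kHz mod fs = 1.5 kHz.
1.5 kHz ≤ fs/2 = 7.5 kHz, appears at 1.5 kHz.
32.5 kHz mod fs = 2.5 kHz.
2.5 kHz ≤ fs/2 = 7.5 kHz, appears at 2.5 kHz.
31.5 kHz mod fs = 1.5 kHz.
1.5 kHz ≤ fs/2 = 7.5 kHz, appears at 1.5 kHz.
43.5 kHz mod fs = 13.5 kHz.
13.5 kHz > fs/2 = 7.5 kHz, folds to fs − 13.5 kHz = 1.5 kHz.
Distinct values: {1.5 kHz, 2.5 kHz, 6 kHz}.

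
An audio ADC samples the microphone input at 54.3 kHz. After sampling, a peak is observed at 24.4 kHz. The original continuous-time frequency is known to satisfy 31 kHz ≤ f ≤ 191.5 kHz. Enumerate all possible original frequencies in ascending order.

Frequencies that alias to 24.4 kHz are k·fs ± 24.4 kHz for integer k ≥ 0.
k=0: 24.4 kHz.
k=1: 29.9 kHz, 78.7 kHz.
k=2: 84.2 kHz, 133 kHz.
k=3: 138.5 kHz, 187.3 kHz.
k=4: 192.8 kHz, 241.6 kHz.
Within [31 kHz, 191.5 kHz]: 78.7 kHz, 84.2 kHz, 133 kHz, 138.5 kHz, 187.3 kHz.

78.7 kHz, 84.2 kHz, 133 kHz, 138.5 kHz, 187.3 kHz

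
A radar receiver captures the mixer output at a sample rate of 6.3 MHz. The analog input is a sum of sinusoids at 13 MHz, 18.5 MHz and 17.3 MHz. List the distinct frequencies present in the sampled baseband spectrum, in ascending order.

0.4 MHz, 1.6 MHz

fs/2 = 3.15 MHz.
13 MHz mod fs = 0.4 MHz.
0.4 MHz ≤ fs/2 = 3.15 MHz, appears at 0.4 MHz.
18.5 MHz mod fs = 5.9 MHz.
5.9 MHz > fs/2 = 3.15 MHz, folds to fs − 5.9 MHz = 0.4 MHz.
17.3 MHz mod fs = 4.7 MHz.
4.7 MHz > fs/2 = 3.15 MHz, folds to fs − 4.7 MHz = 1.6 MHz.
Distinct values: {0.4 MHz, 1.6 MHz}.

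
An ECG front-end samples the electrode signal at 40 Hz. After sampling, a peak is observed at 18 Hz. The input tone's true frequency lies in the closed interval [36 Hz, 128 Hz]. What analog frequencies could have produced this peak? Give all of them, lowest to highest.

58 Hz, 62 Hz, 98 Hz, 102 Hz

Frequencies that alias to 18 Hz are k·fs ± 18 Hz for integer k ≥ 0.
k=0: 18 Hz.
k=1: 22 Hz, 58 Hz.
k=2: 62 Hz, 98 Hz.
k=3: 102 Hz, 138 Hz.
k=4: 142 Hz, 178 Hz.
Within [36 Hz, 128 Hz]: 58 Hz, 62 Hz, 98 Hz, 102 Hz.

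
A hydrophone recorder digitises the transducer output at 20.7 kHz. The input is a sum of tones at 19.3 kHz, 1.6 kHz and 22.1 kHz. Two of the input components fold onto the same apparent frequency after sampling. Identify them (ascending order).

fs/2 = 10.35 kHz.
19.3 kHz > fs/2 = 10.35 kHz, folds to fs − 19.3 kHz = 1.4 kHz.
1.6 kHz ≤ fs/2 = 10.35 kHz, passes unchanged.
22.1 kHz mod fs = 1.4 kHz.
1.4 kHz ≤ fs/2 = 10.35 kHz, appears at 1.4 kHz.
19.3 kHz and 22.1 kHz both map to 1.4 kHz.

19.3 kHz, 22.1 kHz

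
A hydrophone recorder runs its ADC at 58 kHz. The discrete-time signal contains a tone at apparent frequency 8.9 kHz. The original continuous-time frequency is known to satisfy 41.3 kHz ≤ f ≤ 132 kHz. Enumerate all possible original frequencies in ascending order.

Frequencies that alias to 8.9 kHz are k·fs ± 8.9 kHz for integer k ≥ 0.
k=0: 8.9 kHz.
k=1: 49.1 kHz, 66.9 kHz.
k=2: 107.1 kHz, 124.9 kHz.
k=3: 165.1 kHz, 182.9 kHz.
Within [41.3 kHz, 132 kHz]: 49.1 kHz, 66.9 kHz, 107.1 kHz, 124.9 kHz.

49.1 kHz, 66.9 kHz, 107.1 kHz, 124.9 kHz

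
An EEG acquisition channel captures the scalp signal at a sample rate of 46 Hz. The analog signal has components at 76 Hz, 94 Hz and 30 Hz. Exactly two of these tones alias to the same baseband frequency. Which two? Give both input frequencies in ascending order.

30 Hz, 76 Hz

fs/2 = 23 Hz.
76 Hz mod fs = 30 Hz.
30 Hz > fs/2 = 23 Hz, folds to fs − 30 Hz = 16 Hz.
94 Hz mod fs = 2 Hz.
2 Hz ≤ fs/2 = 23 Hz, appears at 2 Hz.
30 Hz > fs/2 = 23 Hz, folds to fs − 30 Hz = 16 Hz.
30 Hz and 76 Hz both map to 16 Hz.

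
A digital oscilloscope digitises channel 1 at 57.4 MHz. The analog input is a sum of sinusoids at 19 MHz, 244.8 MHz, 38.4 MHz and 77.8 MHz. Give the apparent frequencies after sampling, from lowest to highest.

15.2 MHz, 19 MHz, 20.4 MHz

fs/2 = 28.7 MHz.
19 MHz ≤ fs/2 = 28.7 MHz, passes unchanged.
244.8 MHz mod fs = 15.2 MHz.
15.2 MHz ≤ fs/2 = 28.7 MHz, appears at 15.2 MHz.
38.4 MHz > fs/2 = 28.7 MHz, folds to fs − 38.4 MHz = 19 MHz.
77.8 MHz mod fs = 20.4 MHz.
20.4 MHz ≤ fs/2 = 28.7 MHz, appears at 20.4 MHz.
Distinct values: {15.2 MHz, 19 MHz, 20.4 MHz}.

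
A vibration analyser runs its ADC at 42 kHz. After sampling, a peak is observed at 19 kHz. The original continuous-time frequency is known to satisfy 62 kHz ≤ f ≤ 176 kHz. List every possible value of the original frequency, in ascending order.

Frequencies that alias to 19 kHz are k·fs ± 19 kHz for integer k ≥ 0.
k=0: 19 kHz.
k=1: 23 kHz, 61 kHz.
k=2: 65 kHz, 103 kHz.
k=3: 107 kHz, 145 kHz.
k=4: 149 kHz, 187 kHz.
k=5: 191 kHz, 229 kHz.
Within [62 kHz, 176 kHz]: 65 kHz, 103 kHz, 107 kHz, 145 kHz, 149 kHz.

65 kHz, 103 kHz, 107 kHz, 145 kHz, 149 kHz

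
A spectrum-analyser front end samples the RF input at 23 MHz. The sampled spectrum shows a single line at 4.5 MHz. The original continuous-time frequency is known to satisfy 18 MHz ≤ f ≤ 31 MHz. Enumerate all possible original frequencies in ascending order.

18.5 MHz, 27.5 MHz

Frequencies that alias to 4.5 MHz are k·fs ± 4.5 MHz for integer k ≥ 0.
k=0: 4.5 MHz.
k=1: 18.5 MHz, 27.5 MHz.
k=2: 41.5 MHz, 50.5 MHz.
Within [18 MHz, 31 MHz]: 18.5 MHz, 27.5 MHz.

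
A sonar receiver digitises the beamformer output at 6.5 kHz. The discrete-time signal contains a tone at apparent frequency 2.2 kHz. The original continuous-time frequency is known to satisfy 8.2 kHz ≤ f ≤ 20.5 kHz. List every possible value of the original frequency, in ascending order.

8.7 kHz, 10.8 kHz, 15.2 kHz, 17.3 kHz

Frequencies that alias to 2.2 kHz are k·fs ± 2.2 kHz for integer k ≥ 0.
k=0: 2.2 kHz.
k=1: 4.3 kHz, 8.7 kHz.
k=2: 10.8 kHz, 15.2 kHz.
k=3: 17.3 kHz, 21.7 kHz.
k=4: 23.8 kHz, 28.2 kHz.
Within [8.2 kHz, 20.5 kHz]: 8.7 kHz, 10.8 kHz, 15.2 kHz, 17.3 kHz.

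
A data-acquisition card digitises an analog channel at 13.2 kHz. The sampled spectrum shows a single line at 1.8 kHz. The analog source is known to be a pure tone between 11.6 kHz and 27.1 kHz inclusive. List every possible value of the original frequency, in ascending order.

Frequencies that alias to 1.8 kHz are k·fs ± 1.8 kHz for integer k ≥ 0.
k=0: 1.8 kHz.
k=1: 11.4 kHz, 15 kHz.
k=2: 24.6 kHz, 28.2 kHz.
k=3: 37.8 kHz, 41.4 kHz.
Within [11.6 kHz, 27.1 kHz]: 15 kHz, 24.6 kHz.

15 kHz, 24.6 kHz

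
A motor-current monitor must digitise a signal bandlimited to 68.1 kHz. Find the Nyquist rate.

Nyquist rate = 2 × 68.1 kHz = 136.2 kHz.

136.2 kHz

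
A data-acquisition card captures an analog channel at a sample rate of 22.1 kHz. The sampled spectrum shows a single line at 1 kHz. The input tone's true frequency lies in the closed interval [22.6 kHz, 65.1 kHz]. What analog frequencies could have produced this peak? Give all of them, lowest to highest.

Frequencies that alias to 1 kHz are k·fs ± 1 kHz for integer k ≥ 0.
k=0: 1 kHz.
k=1: 21.1 kHz, 23.1 kHz.
k=2: 43.2 kHz, 45.2 kHz.
k=3: 65.3 kHz, 67.3 kHz.
Within [22.6 kHz, 65.1 kHz]: 23.1 kHz, 43.2 kHz, 45.2 kHz.

23.1 kHz, 43.2 kHz, 45.2 kHz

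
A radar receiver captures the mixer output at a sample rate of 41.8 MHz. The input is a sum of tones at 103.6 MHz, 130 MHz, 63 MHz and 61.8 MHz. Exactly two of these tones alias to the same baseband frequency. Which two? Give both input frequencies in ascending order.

61.8 MHz, 103.6 MHz

fs/2 = 20.9 MHz.
103.6 MHz mod fs = 20 MHz.
20 MHz ≤ fs/2 = 20.9 MHz, appears at 20 MHz.
130 MHz mod fs = 4.6 MHz.
4.6 MHz ≤ fs/2 = 20.9 MHz, appears at 4.6 MHz.
63 MHz mod fs = 21.2 MHz.
21.2 MHz > fs/2 = 20.9 MHz, folds to fs − 21.2 MHz = 20.6 MHz.
61.8 MHz mod fs = 20 MHz.
20 MHz ≤ fs/2 = 20.9 MHz, appears at 20 MHz.
61.8 MHz and 103.6 MHz both map to 20 MHz.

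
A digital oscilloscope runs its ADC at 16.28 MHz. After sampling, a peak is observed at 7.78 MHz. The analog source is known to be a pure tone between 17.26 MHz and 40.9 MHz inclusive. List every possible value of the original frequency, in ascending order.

Frequencies that alias to 7.78 MHz are k·fs ± 7.78 MHz for integer k ≥ 0.
k=0: 7.78 MHz.
k=1: 8.5 MHz, 24.06 MHz.
k=2: 24.78 MHz, 40.34 MHz.
k=3: 41.06 MHz, 56.62 MHz.
Within [17.26 MHz, 40.9 MHz]: 24.06 MHz, 24.78 MHz, 40.34 MHz.

24.06 MHz, 24.78 MHz, 40.34 MHz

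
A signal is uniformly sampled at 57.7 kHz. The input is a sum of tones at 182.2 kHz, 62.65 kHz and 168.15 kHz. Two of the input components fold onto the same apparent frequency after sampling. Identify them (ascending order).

62.65 kHz, 168.15 kHz

fs/2 = 28.85 kHz.
182.2 kHz mod fs = 9.1 kHz.
9.1 kHz ≤ fs/2 = 28.85 kHz, appears at 9.1 kHz.
62.65 kHz mod fs = 4.95 kHz.
4.95 kHz ≤ fs/2 = 28.85 kHz, appears at 4.95 kHz.
168.15 kHz mod fs = 52.75 kHz.
52.75 kHz > fs/2 = 28.85 kHz, folds to fs − 52.75 kHz = 4.95 kHz.
62.65 kHz and 168.15 kHz both map to 4.95 kHz.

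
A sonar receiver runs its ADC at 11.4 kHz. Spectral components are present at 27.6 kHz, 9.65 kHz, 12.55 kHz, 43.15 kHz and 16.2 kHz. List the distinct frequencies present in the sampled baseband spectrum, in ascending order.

1.15 kHz, 1.75 kHz, 2.45 kHz, 4.8 kHz

fs/2 = 5.7 kHz.
27.6 kHz mod fs = 4.8 kHz.
4.8 kHz ≤ fs/2 = 5.7 kHz, appears at 4.8 kHz.
9.65 kHz > fs/2 = 5.7 kHz, folds to fs − 9.65 kHz = 1.75 kHz.
12.55 kHz mod fs = 1.15 kHz.
1.15 kHz ≤ fs/2 = 5.7 kHz, appears at 1.15 kHz.
43.15 kHz mod fs = 8.95 kHz.
8.95 kHz > fs/2 = 5.7 kHz, folds to fs − 8.95 kHz = 2.45 kHz.
16.2 kHz mod fs = 4.8 kHz.
4.8 kHz ≤ fs/2 = 5.7 kHz, appears at 4.8 kHz.
Distinct values: {1.15 kHz, 1.75 kHz, 2.45 kHz, 4.8 kHz}.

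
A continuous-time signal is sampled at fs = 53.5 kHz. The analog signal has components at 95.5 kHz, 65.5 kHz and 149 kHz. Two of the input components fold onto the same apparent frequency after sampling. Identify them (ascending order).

95.5 kHz, 149 kHz

fs/2 = 26.75 kHz.
95.5 kHz mod fs = 42 kHz.
42 kHz > fs/2 = 26.75 kHz, folds to fs − 42 kHz = 11.5 kHz.
65.5 kHz mod fs = 12 kHz.
12 kHz ≤ fs/2 = 26.75 kHz, appears at 12 kHz.
149 kHz mod fs = 42 kHz.
42 kHz > fs/2 = 26.75 kHz, folds to fs − 42 kHz = 11.5 kHz.
95.5 kHz and 149 kHz both map to 11.5 kHz.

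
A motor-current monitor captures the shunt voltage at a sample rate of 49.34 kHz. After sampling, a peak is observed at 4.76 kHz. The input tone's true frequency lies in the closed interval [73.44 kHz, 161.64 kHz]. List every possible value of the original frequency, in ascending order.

93.92 kHz, 103.44 kHz, 143.26 kHz, 152.78 kHz

Frequencies that alias to 4.76 kHz are k·fs ± 4.76 kHz for integer k ≥ 0.
k=0: 4.76 kHz.
k=1: 44.58 kHz, 54.1 kHz.
k=2: 93.92 kHz, 103.44 kHz.
k=3: 143.26 kHz, 152.78 kHz.
k=4: 192.6 kHz, 202.12 kHz.
Within [73.44 kHz, 161.64 kHz]: 93.92 kHz, 103.44 kHz, 143.26 kHz, 152.78 kHz.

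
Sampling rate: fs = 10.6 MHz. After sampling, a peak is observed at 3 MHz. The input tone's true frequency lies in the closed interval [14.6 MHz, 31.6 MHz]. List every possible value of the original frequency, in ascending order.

18.2 MHz, 24.2 MHz, 28.8 MHz

Frequencies that alias to 3 MHz are k·fs ± 3 MHz for integer k ≥ 0.
k=0: 3 MHz.
k=1: 7.6 MHz, 13.6 MHz.
k=2: 18.2 MHz, 24.2 MHz.
k=3: 28.8 MHz, 34.8 MHz.
k=4: 39.4 MHz, 45.4 MHz.
Within [14.6 MHz, 31.6 MHz]: 18.2 MHz, 24.2 MHz, 28.8 MHz.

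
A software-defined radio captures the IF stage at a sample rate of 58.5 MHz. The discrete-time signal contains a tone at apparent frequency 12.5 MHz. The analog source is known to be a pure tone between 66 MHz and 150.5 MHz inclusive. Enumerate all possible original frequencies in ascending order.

Frequencies that alias to 12.5 MHz are k·fs ± 12.5 MHz for integer k ≥ 0.
k=0: 12.5 MHz.
k=1: 46 MHz, 71 MHz.
k=2: 104.5 MHz, 129.5 MHz.
k=3: 163 MHz, 188 MHz.
Within [66 MHz, 150.5 MHz]: 71 MHz, 104.5 MHz, 129.5 MHz.

71 MHz, 104.5 MHz, 129.5 MHz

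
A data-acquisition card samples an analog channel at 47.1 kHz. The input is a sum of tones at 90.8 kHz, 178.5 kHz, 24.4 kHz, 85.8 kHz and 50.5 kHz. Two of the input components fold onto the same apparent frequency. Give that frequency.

fs/2 = 23.55 kHz.
90.8 kHz mod fs = 43.7 kHz.
43.7 kHz > fs/2 = 23.55 kHz, folds to fs − 43.7 kHz = 3.4 kHz.
178.5 kHz mod fs = 37.2 kHz.
37.2 kHz > fs/2 = 23.55 kHz, folds to fs − 37.2 kHz = 9.9 kHz.
24.4 kHz > fs/2 = 23.55 kHz, folds to fs − 24.4 kHz = 22.7 kHz.
85.8 kHz mod fs = 38.7 kHz.
38.7 kHz > fs/2 = 23.55 kHz, folds to fs − 38.7 kHz = 8.4 kHz.
50.5 kHz mod fs = 3.4 kHz.
3.4 kHz ≤ fs/2 = 23.55 kHz, appears at 3.4 kHz.
50.5 kHz and 90.8 kHz both map to 3.4 kHz.

3.4 kHz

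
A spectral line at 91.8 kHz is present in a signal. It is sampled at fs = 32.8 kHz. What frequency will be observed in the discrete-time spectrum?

91.8 kHz mod fs = 26.2 kHz.
26.2 kHz > fs/2 = 16.4 kHz, folds to fs − 26.2 kHz = 6.6 kHz.

6.6 kHz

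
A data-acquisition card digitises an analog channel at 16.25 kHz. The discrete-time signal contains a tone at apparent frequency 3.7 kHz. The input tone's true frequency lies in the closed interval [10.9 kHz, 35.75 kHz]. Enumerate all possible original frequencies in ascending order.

12.55 kHz, 19.95 kHz, 28.8 kHz

Frequencies that alias to 3.7 kHz are k·fs ± 3.7 kHz for integer k ≥ 0.
k=0: 3.7 kHz.
k=1: 12.55 kHz, 19.95 kHz.
k=2: 28.8 kHz, 36.2 kHz.
k=3: 45.05 kHz, 52.45 kHz.
Within [10.9 kHz, 35.75 kHz]: 12.55 kHz, 19.95 kHz, 28.8 kHz.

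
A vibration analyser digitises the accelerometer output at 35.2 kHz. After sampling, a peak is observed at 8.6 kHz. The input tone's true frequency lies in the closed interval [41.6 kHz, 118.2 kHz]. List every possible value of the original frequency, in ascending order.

Frequencies that alias to 8.6 kHz are k·fs ± 8.6 kHz for integer k ≥ 0.
k=0: 8.6 kHz.
k=1: 26.6 kHz, 43.8 kHz.
k=2: 61.8 kHz, 79 kHz.
k=3: 97 kHz, 114.2 kHz.
k=4: 132.2 kHz, 149.4 kHz.
Within [41.6 kHz, 118.2 kHz]: 43.8 kHz, 61.8 kHz, 79 kHz, 97 kHz, 114.2 kHz.

43.8 kHz, 61.8 kHz, 79 kHz, 97 kHz, 114.2 kHz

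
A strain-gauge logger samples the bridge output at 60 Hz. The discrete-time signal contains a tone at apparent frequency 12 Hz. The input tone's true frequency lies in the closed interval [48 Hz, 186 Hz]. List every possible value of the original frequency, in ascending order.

48 Hz, 72 Hz, 108 Hz, 132 Hz, 168 Hz

Frequencies that alias to 12 Hz are k·fs ± 12 Hz for integer k ≥ 0.
k=0: 12 Hz.
k=1: 48 Hz, 72 Hz.
k=2: 108 Hz, 132 Hz.
k=3: 168 Hz, 192 Hz.
k=4: 228 Hz, 252 Hz.
Within [48 Hz, 186 Hz]: 48 Hz, 72 Hz, 108 Hz, 132 Hz, 168 Hz.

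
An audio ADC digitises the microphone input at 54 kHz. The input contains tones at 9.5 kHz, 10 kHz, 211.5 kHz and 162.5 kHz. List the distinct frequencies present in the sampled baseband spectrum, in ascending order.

0.5 kHz, 4.5 kHz, 9.5 kHz, 10 kHz

fs/2 = 27 kHz.
9.5 kHz ≤ fs/2 = 27 kHz, passes unchanged.
10 kHz ≤ fs/2 = 27 kHz, passes unchanged.
211.5 kHz mod fs = 49.5 kHz.
49.5 kHz > fs/2 = 27 kHz, folds to fs − 49.5 kHz = 4.5 kHz.
162.5 kHz mod fs = 0.5 kHz.
0.5 kHz ≤ fs/2 = 27 kHz, appears at 0.5 kHz.
Distinct values: {0.5 kHz, 4.5 kHz, 9.5 kHz, 10 kHz}.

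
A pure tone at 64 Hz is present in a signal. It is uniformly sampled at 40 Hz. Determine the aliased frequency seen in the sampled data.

64 Hz mod fs = 24 Hz.
24 Hz > fs/2 = 20 Hz, folds to fs − 24 Hz = 16 Hz.

16 Hz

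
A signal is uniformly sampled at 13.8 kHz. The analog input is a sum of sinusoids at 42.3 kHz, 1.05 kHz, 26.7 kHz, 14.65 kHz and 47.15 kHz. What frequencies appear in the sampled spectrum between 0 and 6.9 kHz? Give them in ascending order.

fs/2 = 6.9 kHz.
42.3 kHz mod fs = 0.9 kHz.
0.9 kHz ≤ fs/2 = 6.9 kHz, appears at 0.9 kHz.
1.05 kHz ≤ fs/2 = 6.9 kHz, passes unchanged.
26.7 kHz mod fs = 12.9 kHz.
12.9 kHz > fs/2 = 6.9 kHz, folds to fs − 12.9 kHz = 0.9 kHz.
14.65 kHz mod fs = 0.85 kHz.
0.85 kHz ≤ fs/2 = 6.9 kHz, appears at 0.85 kHz.
47.15 kHz mod fs = 5.75 kHz.
5.75 kHz ≤ fs/2 = 6.9 kHz, appears at 5.75 kHz.
Distinct values: {0.85 kHz, 0.9 kHz, 1.05 kHz, 5.75 kHz}.

0.85 kHz, 0.9 kHz, 1.05 kHz, 5.75 kHz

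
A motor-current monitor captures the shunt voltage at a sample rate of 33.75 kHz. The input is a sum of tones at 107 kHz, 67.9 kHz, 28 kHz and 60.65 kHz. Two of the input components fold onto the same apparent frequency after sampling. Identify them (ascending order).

fs/2 = 16.875 kHz.
107 kHz mod fs = 5.75 kHz.
5.75 kHz ≤ fs/2 = 16.875 kHz, appears at 5.75 kHz.
67.9 kHz mod fs = 0.4 kHz.
0.4 kHz ≤ fs/2 = 16.875 kHz, appears at 0.4 kHz.
28 kHz > fs/2 = 16.875 kHz, folds to fs − 28 kHz = 5.75 kHz.
60.65 kHz mod fs = 26.9 kHz.
26.9 kHz > fs/2 = 16.875 kHz, folds to fs − 26.9 kHz = 6.85 kHz.
28 kHz and 107 kHz both map to 5.75 kHz.

28 kHz, 107 kHz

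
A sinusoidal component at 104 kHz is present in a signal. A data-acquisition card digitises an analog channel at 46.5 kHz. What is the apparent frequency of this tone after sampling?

104 kHz mod fs = 11 kHz.
11 kHz ≤ fs/2 = 23.25 kHz, appears at 11 kHz.

11 kHz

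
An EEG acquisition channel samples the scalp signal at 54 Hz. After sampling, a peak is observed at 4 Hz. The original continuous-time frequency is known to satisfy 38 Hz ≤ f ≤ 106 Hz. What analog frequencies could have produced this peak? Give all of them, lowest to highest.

50 Hz, 58 Hz, 104 Hz

Frequencies that alias to 4 Hz are k·fs ± 4 Hz for integer k ≥ 0.
k=0: 4 Hz.
k=1: 50 Hz, 58 Hz.
k=2: 104 Hz, 112 Hz.
k=3: 158 Hz, 166 Hz.
Within [38 Hz, 106 Hz]: 50 Hz, 58 Hz, 104 Hz.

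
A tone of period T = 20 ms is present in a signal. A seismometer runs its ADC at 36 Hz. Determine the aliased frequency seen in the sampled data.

14 Hz

T = 20 ms → f = 1/T = 50 Hz.
50 Hz mod fs = 14 Hz.
14 Hz ≤ fs/2 = 18 Hz, appears at 14 Hz.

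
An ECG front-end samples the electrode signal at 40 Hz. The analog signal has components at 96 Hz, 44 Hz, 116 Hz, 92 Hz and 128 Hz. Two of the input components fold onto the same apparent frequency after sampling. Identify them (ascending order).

44 Hz, 116 Hz

fs/2 = 20 Hz.
96 Hz mod fs = 16 Hz.
16 Hz ≤ fs/2 = 20 Hz, appears at 16 Hz.
44 Hz mod fs = 4 Hz.
4 Hz ≤ fs/2 = 20 Hz, appears at 4 Hz.
116 Hz mod fs = 36 Hz.
36 Hz > fs/2 = 20 Hz, folds to fs − 36 Hz = 4 Hz.
92 Hz mod fs = 12 Hz.
12 Hz ≤ fs/2 = 20 Hz, appears at 12 Hz.
128 Hz mod fs = 8 Hz.
8 Hz ≤ fs/2 = 20 Hz, appears at 8 Hz.
44 Hz and 116 Hz both map to 4 Hz.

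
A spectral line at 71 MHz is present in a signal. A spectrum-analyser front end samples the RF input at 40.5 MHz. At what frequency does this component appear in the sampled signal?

10 MHz

71 MHz mod fs = 30.5 MHz.
30.5 MHz > fs/2 = 20.25 MHz, folds to fs − 30.5 MHz = 10 MHz.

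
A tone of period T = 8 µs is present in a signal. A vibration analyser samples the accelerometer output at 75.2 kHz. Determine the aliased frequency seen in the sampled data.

T = 8 µs → f = 1/T = 125 kHz.
125 kHz mod fs = 49.8 kHz.
49.8 kHz > fs/2 = 37.6 kHz, folds to fs − 49.8 kHz = 25.4 kHz.

25.4 kHz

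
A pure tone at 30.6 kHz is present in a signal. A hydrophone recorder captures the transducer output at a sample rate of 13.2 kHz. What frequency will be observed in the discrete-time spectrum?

30.6 kHz mod fs = 4.2 kHz.
4.2 kHz ≤ fs/2 = 6.6 kHz, appears at 4.2 kHz.

4.2 kHz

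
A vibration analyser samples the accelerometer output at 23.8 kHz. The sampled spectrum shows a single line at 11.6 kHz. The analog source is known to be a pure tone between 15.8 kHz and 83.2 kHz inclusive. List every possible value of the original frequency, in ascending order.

Frequencies that alias to 11.6 kHz are k·fs ± 11.6 kHz for integer k ≥ 0.
k=0: 11.6 kHz.
k=1: 12.2 kHz, 35.4 kHz.
k=2: 36 kHz, 59.2 kHz.
k=3: 59.8 kHz, 83 kHz.
k=4: 83.6 kHz, 106.8 kHz.
Within [15.8 kHz, 83.2 kHz]: 35.4 kHz, 36 kHz, 59.2 kHz, 59.8 kHz, 83 kHz.

35.4 kHz, 36 kHz, 59.2 kHz, 59.8 kHz, 83 kHz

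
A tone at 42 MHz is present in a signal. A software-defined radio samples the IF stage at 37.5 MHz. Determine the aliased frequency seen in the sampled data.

4.5 MHz

42 MHz mod fs = 4.5 MHz.
4.5 MHz ≤ fs/2 = 18.75 MHz, appears at 4.5 MHz.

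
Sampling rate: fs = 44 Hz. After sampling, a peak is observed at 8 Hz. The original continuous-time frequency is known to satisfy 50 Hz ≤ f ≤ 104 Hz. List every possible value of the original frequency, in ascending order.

Frequencies that alias to 8 Hz are k·fs ± 8 Hz for integer k ≥ 0.
k=0: 8 Hz.
k=1: 36 Hz, 52 Hz.
k=2: 80 Hz, 96 Hz.
k=3: 124 Hz, 140 Hz.
Within [50 Hz, 104 Hz]: 52 Hz, 80 Hz, 96 Hz.

52 Hz, 80 Hz, 96 Hz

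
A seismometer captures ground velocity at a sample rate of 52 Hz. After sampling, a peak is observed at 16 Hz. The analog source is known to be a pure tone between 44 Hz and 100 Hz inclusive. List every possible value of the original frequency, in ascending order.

68 Hz, 88 Hz

Frequencies that alias to 16 Hz are k·fs ± 16 Hz for integer k ≥ 0.
k=0: 16 Hz.
k=1: 36 Hz, 68 Hz.
k=2: 88 Hz, 120 Hz.
k=3: 140 Hz, 172 Hz.
Within [44 Hz, 100 Hz]: 68 Hz, 88 Hz.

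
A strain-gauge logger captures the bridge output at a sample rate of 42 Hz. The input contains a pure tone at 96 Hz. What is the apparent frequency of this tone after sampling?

12 Hz

96 Hz mod fs = 12 Hz.
12 Hz ≤ fs/2 = 21 Hz, appears at 12 Hz.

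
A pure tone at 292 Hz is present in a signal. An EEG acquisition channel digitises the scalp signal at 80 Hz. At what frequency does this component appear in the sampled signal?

28 Hz

292 Hz mod fs = 52 Hz.
52 Hz > fs/2 = 40 Hz, folds to fs − 52 Hz = 28 Hz.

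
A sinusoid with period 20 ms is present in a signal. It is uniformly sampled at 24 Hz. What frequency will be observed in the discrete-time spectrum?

2 Hz

T = 20 ms → f = 1/T = 50 Hz.
50 Hz mod fs = 2 Hz.
2 Hz ≤ fs/2 = 12 Hz, appears at 2 Hz.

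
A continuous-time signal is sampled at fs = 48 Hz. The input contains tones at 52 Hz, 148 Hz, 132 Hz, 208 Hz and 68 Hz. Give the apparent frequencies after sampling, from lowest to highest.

fs/2 = 24 Hz.
52 Hz mod fs = 4 Hz.
4 Hz ≤ fs/2 = 24 Hz, appears at 4 Hz.
148 Hz mod fs = 4 Hz.
4 Hz ≤ fs/2 = 24 Hz, appears at 4 Hz.
132 Hz mod fs = 36 Hz.
36 Hz > fs/2 = 24 Hz, folds to fs − 36 Hz = 12 Hz.
208 Hz mod fs = 16 Hz.
16 Hz ≤ fs/2 = 24 Hz, appears at 16 Hz.
68 Hz mod fs = 20 Hz.
20 Hz ≤ fs/2 = 24 Hz, appears at 20 Hz.
Distinct values: {4 Hz, 12 Hz, 16 Hz, 20 Hz}.

4 Hz, 12 Hz, 16 Hz, 20 Hz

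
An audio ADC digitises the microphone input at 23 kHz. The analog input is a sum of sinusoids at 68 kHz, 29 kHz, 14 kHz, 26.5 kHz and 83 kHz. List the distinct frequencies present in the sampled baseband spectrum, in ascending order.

1 kHz, 3.5 kHz, 6 kHz, 9 kHz

fs/2 = 11.5 kHz.
68 kHz mod fs = 22 kHz.
22 kHz > fs/2 = 11.5 kHz, folds to fs − 22 kHz = 1 kHz.
29 kHz mod fs = 6 kHz.
6 kHz ≤ fs/2 = 11.5 kHz, appears at 6 kHz.
14 kHz > fs/2 = 11.5 kHz, folds to fs − 14 kHz = 9 kHz.
26.5 kHz mod fs = 3.5 kHz.
3.5 kHz ≤ fs/2 = 11.5 kHz, appears at 3.5 kHz.
83 kHz mod fs = 14 kHz.
14 kHz > fs/2 = 11.5 kHz, folds to fs − 14 kHz = 9 kHz.
Distinct values: {1 kHz, 3.5 kHz, 6 kHz, 9 kHz}.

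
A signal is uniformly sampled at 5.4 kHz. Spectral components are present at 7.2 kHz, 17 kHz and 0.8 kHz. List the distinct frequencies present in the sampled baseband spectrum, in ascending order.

0.8 kHz, 1.8 kHz

fs/2 = 2.7 kHz.
7.2 kHz mod fs = 1.8 kHz.
1.8 kHz ≤ fs/2 = 2.7 kHz, appears at 1.8 kHz.
17 kHz mod fs = 0.8 kHz.
0.8 kHz ≤ fs/2 = 2.7 kHz, appears at 0.8 kHz.
0.8 kHz ≤ fs/2 = 2.7 kHz, passes unchanged.
Distinct values: {0.8 kHz, 1.8 kHz}.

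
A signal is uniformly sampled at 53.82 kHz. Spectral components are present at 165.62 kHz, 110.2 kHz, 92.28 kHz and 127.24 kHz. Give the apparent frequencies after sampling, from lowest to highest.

fs/2 = 26.91 kHz.
165.62 kHz mod fs = 4.16 kHz.
4.16 kHz ≤ fs/2 = 26.91 kHz, appears at 4.16 kHz.
110.2 kHz mod fs = 2.56 kHz.
2.56 kHz ≤ fs/2 = 26.91 kHz, appears at 2.56 kHz.
92.28 kHz mod fs = 38.46 kHz.
38.46 kHz > fs/2 = 26.91 kHz, folds to fs − 38.46 kHz = 15.36 kHz.
127.24 kHz mod fs = 19.6 kHz.
19.6 kHz ≤ fs/2 = 26.91 kHz, appears at 19.6 kHz.
Distinct values: {2.56 kHz, 4.16 kHz, 15.36 kHz, 19.6 kHz}.

2.56 kHz, 4.16 kHz, 15.36 kHz, 19.6 kHz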